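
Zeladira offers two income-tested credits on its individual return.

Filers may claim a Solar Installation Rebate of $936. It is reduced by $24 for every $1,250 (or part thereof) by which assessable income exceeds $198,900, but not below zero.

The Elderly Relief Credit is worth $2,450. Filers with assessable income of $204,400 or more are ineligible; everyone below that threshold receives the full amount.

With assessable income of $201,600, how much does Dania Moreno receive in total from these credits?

$3,314

Solar Installation Rebate: income exceeds $198,900 by $2,700, which is 3 full-or-partial $1,250 increments; reduction = 3 × $24 = $72, leaving $864.
Elderly Relief Credit: $201,600 is below the $204,400 cutoff, so the full $2,450 applies.
Total: $864 + $2,450 = $3,314.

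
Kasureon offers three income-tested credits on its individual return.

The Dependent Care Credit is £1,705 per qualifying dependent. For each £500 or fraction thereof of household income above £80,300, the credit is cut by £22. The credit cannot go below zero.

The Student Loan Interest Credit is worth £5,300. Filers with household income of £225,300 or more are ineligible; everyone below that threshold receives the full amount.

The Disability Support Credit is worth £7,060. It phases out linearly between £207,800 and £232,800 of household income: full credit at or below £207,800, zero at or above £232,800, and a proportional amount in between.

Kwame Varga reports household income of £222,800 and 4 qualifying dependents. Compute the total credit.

Dependent Care Credit: base = 4 × £1,705 = £6,820. income exceeds £80,300 by £142,500, which is 285 full-or-partial £500 increments; reduction = 285 × £22 = £6,270, leaving £550.
Student Loan Interest Credit: £222,800 is below the £225,300 cutoff, so the full £5,300 applies.
Disability Support Credit: £222,800 is £15,000 into a £25,000 phase-out range, leaving 10,000/25,000 of the credit: £7,060 × 10,000/25,000 = £2,824.
Total: £550 + £5,300 + £2,824 = £8,674.

£8,674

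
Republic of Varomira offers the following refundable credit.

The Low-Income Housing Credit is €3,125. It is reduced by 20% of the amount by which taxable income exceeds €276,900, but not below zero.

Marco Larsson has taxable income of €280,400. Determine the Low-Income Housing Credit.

Low-Income Housing Credit: 20% of the €3,500 excess over €276,900 is €700; credit = €3,125 − €700 = €2,425.

€2,425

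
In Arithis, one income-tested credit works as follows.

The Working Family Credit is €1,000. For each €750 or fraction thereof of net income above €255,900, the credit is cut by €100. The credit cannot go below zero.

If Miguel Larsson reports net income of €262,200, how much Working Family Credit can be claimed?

€100

Working Family Credit: income exceeds €255,900 by €6,300, which is 9 full-or-partial €750 increments; reduction = 9 × €100 = €900, leaving €100.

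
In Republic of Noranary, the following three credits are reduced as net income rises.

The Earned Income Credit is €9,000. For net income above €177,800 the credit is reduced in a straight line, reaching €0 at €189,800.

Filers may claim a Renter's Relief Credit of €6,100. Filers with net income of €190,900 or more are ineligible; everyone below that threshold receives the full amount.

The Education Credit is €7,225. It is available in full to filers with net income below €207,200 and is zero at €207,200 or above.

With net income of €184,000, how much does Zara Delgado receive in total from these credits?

€17,675

Earned Income Credit: €184,000 is €6,200 into a €12,000 phase-out range, leaving 5,800/12,000 of the credit: €9,000 × 5,800/12,000 = €4,350.
Renter's Relief Credit: €184,000 is below the €190,900 cutoff, so the full €6,100 applies.
Education Credit: €184,000 is below the €207,200 cutoff, so the full €7,225 applies.
Total: €4,350 + €6,100 + €7,225 = €17,675.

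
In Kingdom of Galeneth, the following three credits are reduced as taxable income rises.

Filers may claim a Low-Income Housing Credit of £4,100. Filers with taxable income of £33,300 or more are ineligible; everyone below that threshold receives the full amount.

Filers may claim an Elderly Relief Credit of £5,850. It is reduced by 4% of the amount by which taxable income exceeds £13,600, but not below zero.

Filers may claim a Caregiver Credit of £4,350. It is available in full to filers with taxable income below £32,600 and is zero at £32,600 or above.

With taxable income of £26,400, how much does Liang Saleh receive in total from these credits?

Low-Income Housing Credit: £26,400 is below the £33,300 cutoff, so the full £4,100 applies.
Elderly Relief Credit: 4% of the £12,800 excess over £13,600 is £512; credit = £5,850 − £512 = £5,338.
Caregiver Credit: £26,400 is below the £32,600 cutoff, so the full £4,350 applies.
Total: £4,100 + £5,338 + £4,350 = £13,788.

£13,788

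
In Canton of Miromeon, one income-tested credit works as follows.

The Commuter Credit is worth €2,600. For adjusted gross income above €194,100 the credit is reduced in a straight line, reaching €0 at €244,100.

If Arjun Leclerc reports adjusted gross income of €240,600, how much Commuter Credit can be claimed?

Commuter Credit: €240,600 is €46,500 into a €50,000 phase-out range, leaving 3,500/50,000 of the credit: €2,600 × 3,500/50,000 = €182.

€182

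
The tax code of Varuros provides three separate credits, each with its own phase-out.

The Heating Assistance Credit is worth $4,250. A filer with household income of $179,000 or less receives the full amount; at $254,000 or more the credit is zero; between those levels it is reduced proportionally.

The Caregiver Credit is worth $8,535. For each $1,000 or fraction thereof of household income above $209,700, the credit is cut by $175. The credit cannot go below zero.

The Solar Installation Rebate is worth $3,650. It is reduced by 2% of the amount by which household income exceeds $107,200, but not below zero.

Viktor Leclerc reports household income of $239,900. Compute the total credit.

Heating Assistance Credit: $239,900 is $60,900 into a $75,000 phase-out range, leaving 14,100/75,000 of the credit: $4,250 × 14,100/75,000 = $799.
Caregiver Credit: income exceeds $209,700 by $30,200, which is 31 full-or-partial $1,000 increments; reduction = 31 × $175 = $5,425, leaving $3,110.
Solar Installation Rebate: 2% of the $132,700 excess over $107,200 is $2,654; credit = $3,650 − $2,654 = $996.
Total: $799 + $3,110 + $996 = $4,905.

$4,905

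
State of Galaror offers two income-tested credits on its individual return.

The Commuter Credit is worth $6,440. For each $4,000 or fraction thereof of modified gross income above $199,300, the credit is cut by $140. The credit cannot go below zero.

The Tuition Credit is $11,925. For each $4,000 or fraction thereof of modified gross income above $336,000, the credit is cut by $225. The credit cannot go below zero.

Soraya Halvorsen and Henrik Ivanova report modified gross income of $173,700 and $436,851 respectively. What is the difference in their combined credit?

Soraya ($173,700): Commuter Credit: $173,700 is at or below the $199,300 threshold, so the full $6,440 applies. Tuition Credit: $173,700 is at or below the $336,000 threshold, so the full $11,925 applies. total $6,440 + $11,925 = $18,365
Henrik ($436,851): Commuter Credit: income exceeds $199,300 by $237,551 → 60 increments × $140 = $8,400 ≥ base, so the credit is $0. Tuition Credit: income exceeds $336,000 by $100,851, which is 26 full-or-partial $4,000 increments; reduction = 26 × $225 = $5,850, leaving $6,075. total $0 + $6,075 = $6,075
Difference: |$18,365 − $6,075| = $12,290.

$12,290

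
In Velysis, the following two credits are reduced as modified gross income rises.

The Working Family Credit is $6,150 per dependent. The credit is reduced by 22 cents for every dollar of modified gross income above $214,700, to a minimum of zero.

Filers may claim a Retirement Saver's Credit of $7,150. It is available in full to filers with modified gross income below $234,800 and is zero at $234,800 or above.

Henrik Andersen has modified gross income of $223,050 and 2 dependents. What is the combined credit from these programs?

Working Family Credit: base = 2 × $6,150 = $12,300. 22% of the $8,350 excess over $214,700 is $1,837; credit = $12,300 − $1,837 = $10,463.
Retirement Saver's Credit: $223,050 is below the $234,800 cutoff, so the full $7,150 applies.
Total: $10,463 + $7,150 = $17,613.

$17,613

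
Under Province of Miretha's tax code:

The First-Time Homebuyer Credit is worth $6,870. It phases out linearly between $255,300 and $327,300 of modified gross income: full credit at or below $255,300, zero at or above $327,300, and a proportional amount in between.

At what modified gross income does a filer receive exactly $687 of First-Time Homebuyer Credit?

$320,100

$687 is 687/6,870 of the full $6,870, so 6,183/6,870 of the $72,000 range has been used: income = $255,300 + $72,000 × 6,183/6,870 = $320,100.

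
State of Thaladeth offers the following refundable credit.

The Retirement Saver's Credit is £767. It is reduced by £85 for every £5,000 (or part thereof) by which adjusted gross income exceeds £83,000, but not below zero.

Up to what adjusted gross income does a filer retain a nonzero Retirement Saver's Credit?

£128,000

After 9 increments the reduction is 9 × £85 = £765, leaving £2; one more increment wipes it out. Increment 9 ends at excess 9 × £5,000 = £45,000, so the highest qualifying income is £83,000 + £45,000 = £128,000.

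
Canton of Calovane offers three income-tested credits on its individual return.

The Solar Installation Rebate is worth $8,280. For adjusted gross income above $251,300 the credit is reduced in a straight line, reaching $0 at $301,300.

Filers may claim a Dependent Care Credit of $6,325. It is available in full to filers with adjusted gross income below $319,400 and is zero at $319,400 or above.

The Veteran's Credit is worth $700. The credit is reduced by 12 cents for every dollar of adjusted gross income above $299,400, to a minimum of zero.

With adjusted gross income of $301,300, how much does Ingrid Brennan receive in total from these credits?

$6,797

Solar Installation Rebate: $301,300 is at or above $301,300, so the credit is $0.
Dependent Care Credit: $301,300 is below the $319,400 cutoff, so the full $6,325 applies.
Veteran's Credit: 12% of the $1,900 excess over $299,400 is $228; credit = $700 − $228 = $472.
Total: $0 + $6,325 + $472 = $6,797.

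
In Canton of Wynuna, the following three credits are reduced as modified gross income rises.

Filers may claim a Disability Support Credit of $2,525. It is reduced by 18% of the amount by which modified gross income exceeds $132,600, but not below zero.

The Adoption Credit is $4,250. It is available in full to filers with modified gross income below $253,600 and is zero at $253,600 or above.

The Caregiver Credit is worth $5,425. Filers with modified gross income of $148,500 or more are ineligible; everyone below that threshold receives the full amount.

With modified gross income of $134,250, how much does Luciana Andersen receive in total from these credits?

Disability Support Credit: 18% of the $1,650 excess over $132,600 is $297; credit = $2,525 − $297 = $2,228.
Adoption Credit: $134,250 is below the $253,600 cutoff, so the full $4,250 applies.
Caregiver Credit: $134,250 is below the $148,500 cutoff, so the full $5,425 applies.
Total: $2,228 + $4,250 + $5,425 = $11,903.

$11,903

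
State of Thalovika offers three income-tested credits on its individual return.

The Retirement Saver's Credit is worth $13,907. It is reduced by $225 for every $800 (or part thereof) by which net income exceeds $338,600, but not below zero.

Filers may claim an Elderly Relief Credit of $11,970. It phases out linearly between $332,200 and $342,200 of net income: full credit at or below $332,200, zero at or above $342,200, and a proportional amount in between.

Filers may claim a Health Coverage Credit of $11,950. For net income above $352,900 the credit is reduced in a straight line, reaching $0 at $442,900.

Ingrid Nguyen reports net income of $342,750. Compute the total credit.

Retirement Saver's Credit: income exceeds $338,600 by $4,150, which is 6 full-or-partial $800 increments; reduction = 6 × $225 = $1,350, leaving $12,557.
Elderly Relief Credit: $342,750 is at or above $342,200, so the credit is $0.
Health Coverage Credit: $342,750 is at or below the $352,900 threshold, so the full $11,950 applies.
Total: $12,557 + $0 + $11,950 = $24,507.

$24,507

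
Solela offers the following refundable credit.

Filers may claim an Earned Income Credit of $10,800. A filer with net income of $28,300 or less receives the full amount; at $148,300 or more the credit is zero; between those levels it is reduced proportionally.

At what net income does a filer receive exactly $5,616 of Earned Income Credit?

$5,616 is 5,616/10,800 of the full $10,800, so 5,184/10,800 of the $120,000 range has been used: income = $28,300 + $120,000 × 5,184/10,800 = $85,900.

$85,900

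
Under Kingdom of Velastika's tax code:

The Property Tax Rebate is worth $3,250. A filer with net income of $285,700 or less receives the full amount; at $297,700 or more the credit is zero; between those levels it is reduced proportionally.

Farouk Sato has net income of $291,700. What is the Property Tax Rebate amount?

$1,625

Property Tax Rebate: $291,700 is $6,000 into a $12,000 phase-out range, leaving 6,000/12,000 of the credit: $3,250 × 6,000/12,000 = $1,625.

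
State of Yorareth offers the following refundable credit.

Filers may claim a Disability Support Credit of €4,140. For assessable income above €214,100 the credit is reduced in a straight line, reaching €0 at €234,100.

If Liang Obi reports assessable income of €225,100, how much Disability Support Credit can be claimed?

€1,863

Disability Support Credit: €225,100 is €11,000 into a €20,000 phase-out range, leaving 9,000/20,000 of the credit: €4,140 × 9,000/20,000 = €1,863.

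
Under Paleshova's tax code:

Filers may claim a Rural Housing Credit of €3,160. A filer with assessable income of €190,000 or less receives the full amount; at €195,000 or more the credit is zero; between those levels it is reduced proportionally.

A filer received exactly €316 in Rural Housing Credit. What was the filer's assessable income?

€316 is 316/3,160 of the full €3,160, so 2,844/3,160 of the €5,000 range has been used: income = €190,000 + €5,000 × 2,844/3,160 = €194,500.

€194,500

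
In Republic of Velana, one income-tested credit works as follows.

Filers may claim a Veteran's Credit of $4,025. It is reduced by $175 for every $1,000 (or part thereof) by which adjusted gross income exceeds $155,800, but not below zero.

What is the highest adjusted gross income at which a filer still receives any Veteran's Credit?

After 22 increments the reduction is 22 × $175 = $3,850, leaving $175; one more increment wipes it out. Increment 22 ends at excess 22 × $1,000 = $22,000, so the highest qualifying income is $155,800 + $22,000 = $177,800.

$177,800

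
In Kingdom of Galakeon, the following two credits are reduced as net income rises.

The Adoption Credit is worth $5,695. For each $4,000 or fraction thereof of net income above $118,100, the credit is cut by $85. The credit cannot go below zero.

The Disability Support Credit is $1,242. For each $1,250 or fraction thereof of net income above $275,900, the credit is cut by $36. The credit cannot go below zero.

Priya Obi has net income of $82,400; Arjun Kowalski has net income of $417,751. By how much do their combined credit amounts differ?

$6,937

Priya ($82,400): Adoption Credit: $82,400 is at or below the $118,100 threshold, so the full $5,695 applies. Disability Support Credit: $82,400 is at or below the $275,900 threshold, so the full $1,242 applies. total $5,695 + $1,242 = $6,937
Arjun ($417,751): Adoption Credit: income exceeds $118,100 by $299,651 → 75 increments × $85 = $6,375 ≥ base, so the credit is $0. Disability Support Credit: income exceeds $275,900 by $141,851 → 114 increments × $36 = $4,104 ≥ base, so the credit is $0. total $0 + $0 = $0
Difference: |$6,937 − $0| = $6,937.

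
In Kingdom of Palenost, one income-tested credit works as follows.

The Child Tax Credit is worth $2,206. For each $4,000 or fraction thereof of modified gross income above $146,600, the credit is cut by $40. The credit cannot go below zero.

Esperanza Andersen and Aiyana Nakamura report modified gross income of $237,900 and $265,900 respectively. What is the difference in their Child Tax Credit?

Esperanza ($237,900): Child Tax Credit: income exceeds $146,600 by $91,300, which is 23 full-or-partial $4,000 increments; reduction = 23 × $40 = $920, leaving $1,286.
Aiyana ($265,900): Child Tax Credit: income exceeds $146,600 by $119,300, which is 30 full-or-partial $4,000 increments; reduction = 30 × $40 = $1,200, leaving $1,006.
Difference: |$1,286 − $1,006| = $280.

$280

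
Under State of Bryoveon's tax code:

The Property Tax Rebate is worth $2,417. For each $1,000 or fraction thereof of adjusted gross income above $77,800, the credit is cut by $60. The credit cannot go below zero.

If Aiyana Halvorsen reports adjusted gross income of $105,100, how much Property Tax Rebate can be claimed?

$737

Property Tax Rebate: income exceeds $77,800 by $27,300, which is 28 full-or-partial $1,000 increments; reduction = 28 × $60 = $1,680, leaving $737.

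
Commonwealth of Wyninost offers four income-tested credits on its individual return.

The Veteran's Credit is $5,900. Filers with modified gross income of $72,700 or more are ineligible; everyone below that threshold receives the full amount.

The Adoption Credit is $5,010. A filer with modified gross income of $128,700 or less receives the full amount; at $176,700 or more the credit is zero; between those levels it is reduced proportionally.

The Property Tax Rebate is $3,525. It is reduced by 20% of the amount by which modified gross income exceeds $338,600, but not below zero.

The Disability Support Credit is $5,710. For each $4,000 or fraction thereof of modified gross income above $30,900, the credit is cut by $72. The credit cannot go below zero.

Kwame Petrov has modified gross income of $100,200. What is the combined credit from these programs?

Veteran's Credit: $100,200 meets or exceeds the $72,700 cutoff, so the credit is $0.
Adoption Credit: $100,200 is at or below the $128,700 threshold, so the full $5,010 applies.
Property Tax Rebate: $100,200 is at or below the $338,600 threshold, so the full $3,525 applies.
Disability Support Credit: income exceeds $30,900 by $69,300, which is 18 full-or-partial $4,000 increments; reduction = 18 × $72 = $1,296, leaving $4,414.
Total: $0 + $5,010 + $3,525 + $4,414 = $12,949.

$12,949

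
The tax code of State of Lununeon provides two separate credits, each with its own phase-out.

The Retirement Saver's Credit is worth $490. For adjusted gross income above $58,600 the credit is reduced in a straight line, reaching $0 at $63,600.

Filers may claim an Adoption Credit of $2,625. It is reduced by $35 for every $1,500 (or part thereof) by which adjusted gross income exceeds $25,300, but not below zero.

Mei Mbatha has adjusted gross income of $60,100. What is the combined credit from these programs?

Retirement Saver's Credit: $60,100 is $1,500 into a $5,000 phase-out range, leaving 3,500/5,000 of the credit: $490 × 3,500/5,000 = $343.
Adoption Credit: income exceeds $25,300 by $34,800, which is 24 full-or-partial $1,500 increments; reduction = 24 × $35 = $840, leaving $1,785.
Total: $343 + $1,785 = $2,128.

$2,128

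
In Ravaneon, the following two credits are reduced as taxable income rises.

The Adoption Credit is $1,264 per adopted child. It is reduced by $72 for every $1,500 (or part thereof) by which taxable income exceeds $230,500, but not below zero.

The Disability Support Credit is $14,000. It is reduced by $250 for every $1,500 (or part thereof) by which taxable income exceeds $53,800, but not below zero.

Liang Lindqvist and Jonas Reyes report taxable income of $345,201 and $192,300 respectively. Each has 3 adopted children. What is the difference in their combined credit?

Liang ($345,201): Adoption Credit: base = 3 × $1,264 = $3,792. income exceeds $230,500 by $114,701 → 77 increments × $72 = $5,544 ≥ base, so the credit is $0. Disability Support Credit: income exceeds $53,800 by $291,401 → 195 increments × $250 = $48,750 ≥ base, so the credit is $0. total $0 + $0 = $0
Jonas ($192,300): Adoption Credit: base = 3 × $1,264 = $3,792. $192,300 is at or below the $230,500 threshold, so the full $3,792 applies. Disability Support Credit: income exceeds $53,800 by $138,500 → 93 increments × $250 = $23,250 ≥ base, so the credit is $0. total $3,792 + $0 = $3,792
Difference: |$0 − $3,792| = $3,792.

$3,792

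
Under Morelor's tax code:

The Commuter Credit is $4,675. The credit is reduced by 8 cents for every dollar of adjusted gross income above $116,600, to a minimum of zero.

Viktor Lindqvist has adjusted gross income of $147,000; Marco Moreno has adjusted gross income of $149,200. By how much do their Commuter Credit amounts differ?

Viktor ($147,000): Commuter Credit: 8% of the $30,400 excess over $116,600 is $2,432; credit = $4,675 − $2,432 = $2,243.
Marco ($149,200): Commuter Credit: 8% of the $32,600 excess over $116,600 is $2,608; credit = $4,675 − $2,608 = $2,067.
Difference: |$2,243 − $2,067| = $176.

$176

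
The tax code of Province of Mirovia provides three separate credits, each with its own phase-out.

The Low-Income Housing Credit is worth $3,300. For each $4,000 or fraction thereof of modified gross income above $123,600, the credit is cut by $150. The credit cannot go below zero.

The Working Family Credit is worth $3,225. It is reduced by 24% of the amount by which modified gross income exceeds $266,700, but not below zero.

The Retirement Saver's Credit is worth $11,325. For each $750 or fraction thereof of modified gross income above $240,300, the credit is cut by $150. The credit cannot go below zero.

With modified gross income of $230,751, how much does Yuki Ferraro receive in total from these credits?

Low-Income Housing Credit: income exceeds $123,600 by $107,151 → 27 increments × $150 = $4,050 ≥ base, so the credit is $0.
Working Family Credit: $230,751 is at or below the $266,700 threshold, so the full $3,225 applies.
Retirement Saver's Credit: $230,751 is at or below the $240,300 threshold, so the full $11,325 applies.
Total: $0 + $3,225 + $11,325 = $14,550.

$14,550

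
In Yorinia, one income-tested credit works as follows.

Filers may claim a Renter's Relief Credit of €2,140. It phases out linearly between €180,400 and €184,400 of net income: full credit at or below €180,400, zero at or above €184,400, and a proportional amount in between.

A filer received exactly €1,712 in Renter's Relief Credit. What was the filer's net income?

€1,712 is 1,712/2,140 of the full €2,140, so 428/2,140 of the €4,000 range has been used: income = €180,400 + €4,000 × 428/2,140 = €181,200.

€181,200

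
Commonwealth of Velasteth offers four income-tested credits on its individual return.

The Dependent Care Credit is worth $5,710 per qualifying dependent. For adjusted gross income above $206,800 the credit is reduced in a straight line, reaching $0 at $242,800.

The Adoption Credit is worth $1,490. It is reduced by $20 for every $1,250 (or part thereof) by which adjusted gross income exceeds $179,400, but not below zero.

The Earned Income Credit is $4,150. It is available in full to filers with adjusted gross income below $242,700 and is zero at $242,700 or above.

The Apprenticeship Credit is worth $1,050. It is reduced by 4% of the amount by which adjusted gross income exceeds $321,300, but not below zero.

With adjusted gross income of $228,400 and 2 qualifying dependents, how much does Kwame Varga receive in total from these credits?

Dependent Care Credit: base = 2 × $5,710 = $11,420. $228,400 is $21,600 into a $36,000 phase-out range, leaving 14,400/36,000 of the credit: $11,420 × 14,400/36,000 = $4,568.
Adoption Credit: income exceeds $179,400 by $49,000, which is 40 full-or-partial $1,250 increments; reduction = 40 × $20 = $800, leaving $690.
Earned Income Credit: $228,400 is below the $242,700 cutoff, so the full $4,150 applies.
Apprenticeship Credit: $228,400 is at or below the $321,300 threshold, so the full $1,050 applies.
Total: $4,568 + $690 + $4,150 + $1,050 = $10,458.

$10,458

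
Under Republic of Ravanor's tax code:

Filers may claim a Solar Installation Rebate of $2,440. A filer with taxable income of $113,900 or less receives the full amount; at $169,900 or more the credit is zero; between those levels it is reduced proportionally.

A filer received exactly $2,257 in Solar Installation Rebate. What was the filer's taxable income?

$2,257 is 2,257/2,440 of the full $2,440, so 183/2,440 of the $56,000 range has been used: income = $113,900 + $56,000 × 183/2,440 = $118,100.

$118,100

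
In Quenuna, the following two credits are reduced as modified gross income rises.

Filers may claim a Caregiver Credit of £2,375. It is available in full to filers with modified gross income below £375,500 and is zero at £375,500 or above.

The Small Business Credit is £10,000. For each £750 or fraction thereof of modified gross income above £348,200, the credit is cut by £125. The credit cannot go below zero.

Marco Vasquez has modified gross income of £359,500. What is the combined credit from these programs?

£10,375

Caregiver Credit: £359,500 is below the £375,500 cutoff, so the full £2,375 applies.
Small Business Credit: income exceeds £348,200 by £11,300, which is 16 full-or-partial £750 increments; reduction = 16 × £125 = £2,000, leaving £8,000.
Total: £2,375 + £8,000 = £10,375.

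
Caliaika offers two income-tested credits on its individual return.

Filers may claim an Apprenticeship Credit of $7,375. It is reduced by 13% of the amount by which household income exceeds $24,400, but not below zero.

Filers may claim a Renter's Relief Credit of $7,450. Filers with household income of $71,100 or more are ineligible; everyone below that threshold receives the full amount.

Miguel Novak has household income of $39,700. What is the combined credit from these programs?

Apprenticeship Credit: 13% of the $15,300 excess over $24,400 is $1,989; credit = $7,375 − $1,989 = $5,386.
Renter's Relief Credit: $39,700 is below the $71,100 cutoff, so the full $7,450 applies.
Total: $5,386 + $7,450 = $12,836.

$12,836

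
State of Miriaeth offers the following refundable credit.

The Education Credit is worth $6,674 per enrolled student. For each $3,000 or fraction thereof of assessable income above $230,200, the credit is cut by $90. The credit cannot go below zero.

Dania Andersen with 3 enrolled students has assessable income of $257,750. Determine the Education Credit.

$19,122

Education Credit: base = 3 × $6,674 = $20,022. income exceeds $230,200 by $27,550, which is 10 full-or-partial $3,000 increments; reduction = 10 × $90 = $900, leaving $19,122.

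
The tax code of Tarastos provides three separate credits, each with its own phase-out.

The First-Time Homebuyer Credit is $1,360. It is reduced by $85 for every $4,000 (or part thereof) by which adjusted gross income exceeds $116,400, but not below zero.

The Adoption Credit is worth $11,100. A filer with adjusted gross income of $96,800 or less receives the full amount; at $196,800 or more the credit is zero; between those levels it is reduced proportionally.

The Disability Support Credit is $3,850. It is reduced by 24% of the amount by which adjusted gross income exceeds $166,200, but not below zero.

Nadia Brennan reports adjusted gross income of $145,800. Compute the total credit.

$10,191

First-Time Homebuyer Credit: income exceeds $116,400 by $29,400, which is 8 full-or-partial $4,000 increments; reduction = 8 × $85 = $680, leaving $680.
Adoption Credit: $145,800 is $49,000 into a $100,000 phase-out range, leaving 51,000/100,000 of the credit: $11,100 × 51,000/100,000 = $5,661.
Disability Support Credit: $145,800 is at or below the $166,200 threshold, so the full $3,850 applies.
Total: $680 + $5,661 + $3,850 = $10,191.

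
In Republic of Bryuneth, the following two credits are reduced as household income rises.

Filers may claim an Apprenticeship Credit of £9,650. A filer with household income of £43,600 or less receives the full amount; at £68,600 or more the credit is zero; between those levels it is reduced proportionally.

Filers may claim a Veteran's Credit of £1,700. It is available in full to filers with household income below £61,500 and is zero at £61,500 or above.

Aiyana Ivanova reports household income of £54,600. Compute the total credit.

£7,104

Apprenticeship Credit: £54,600 is £11,000 into a £25,000 phase-out range, leaving 14,000/25,000 of the credit: £9,650 × 14,000/25,000 = £5,404.
Veteran's Credit: £54,600 is below the £61,500 cutoff, so the full £1,700 applies.
Total: £5,404 + £1,700 = £7,104.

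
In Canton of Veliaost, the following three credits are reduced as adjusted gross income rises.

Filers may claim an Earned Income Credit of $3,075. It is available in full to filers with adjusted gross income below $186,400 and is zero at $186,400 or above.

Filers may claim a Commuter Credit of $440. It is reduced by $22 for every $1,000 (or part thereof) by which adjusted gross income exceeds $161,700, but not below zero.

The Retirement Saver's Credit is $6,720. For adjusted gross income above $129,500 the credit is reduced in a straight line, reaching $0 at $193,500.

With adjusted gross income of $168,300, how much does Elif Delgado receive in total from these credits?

Earned Income Credit: $168,300 is below the $186,400 cutoff, so the full $3,075 applies.
Commuter Credit: income exceeds $161,700 by $6,600, which is 7 full-or-partial $1,000 increments; reduction = 7 × $22 = $154, leaving $286.
Retirement Saver's Credit: $168,300 is $38,800 into a $64,000 phase-out range, leaving 25,200/64,000 of the credit: $6,720 × 25,200/64,000 = $2,646.
Total: $3,075 + $286 + $2,646 = $6,007.

$6,007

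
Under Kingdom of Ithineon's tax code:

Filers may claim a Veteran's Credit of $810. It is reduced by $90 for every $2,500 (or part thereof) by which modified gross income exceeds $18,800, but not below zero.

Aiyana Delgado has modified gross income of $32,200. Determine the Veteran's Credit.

$270

Veteran's Credit: income exceeds $18,800 by $13,400, which is 6 full-or-partial $2,500 increments; reduction = 6 × $90 = $540, leaving $270.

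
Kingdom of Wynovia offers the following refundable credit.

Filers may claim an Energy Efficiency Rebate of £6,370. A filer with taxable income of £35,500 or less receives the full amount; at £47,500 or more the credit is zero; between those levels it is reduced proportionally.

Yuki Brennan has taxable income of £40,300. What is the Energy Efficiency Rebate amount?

£3,822

Energy Efficiency Rebate: £40,300 is £4,800 into a £12,000 phase-out range, leaving 7,200/12,000 of the credit: £6,370 × 7,200/12,000 = £3,822.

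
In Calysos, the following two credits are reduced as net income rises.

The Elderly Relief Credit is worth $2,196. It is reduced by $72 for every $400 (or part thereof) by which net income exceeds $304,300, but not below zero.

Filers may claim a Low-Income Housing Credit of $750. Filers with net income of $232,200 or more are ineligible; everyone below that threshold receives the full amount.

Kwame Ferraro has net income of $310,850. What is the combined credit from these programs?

Elderly Relief Credit: income exceeds $304,300 by $6,550, which is 17 full-or-partial $400 increments; reduction = 17 × $72 = $1,224, leaving $972.
Low-Income Housing Credit: $310,850 meets or exceeds the $232,200 cutoff, so the credit is $0.
Total: $972 + $0 = $972.

$972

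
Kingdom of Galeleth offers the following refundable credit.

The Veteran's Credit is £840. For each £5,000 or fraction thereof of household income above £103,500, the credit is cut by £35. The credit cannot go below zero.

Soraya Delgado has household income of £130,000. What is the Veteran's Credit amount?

£630

Veteran's Credit: income exceeds £103,500 by £26,500, which is 6 full-or-partial £5,000 increments; reduction = 6 × £35 = £210, leaving £630.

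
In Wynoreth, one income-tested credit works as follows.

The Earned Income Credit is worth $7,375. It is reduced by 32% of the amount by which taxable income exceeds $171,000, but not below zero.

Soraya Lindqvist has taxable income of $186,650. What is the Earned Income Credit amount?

Earned Income Credit: 32% of the $15,650 excess over $171,000 is $5,008; credit = $7,375 − $5,008 = $2,367.

$2,367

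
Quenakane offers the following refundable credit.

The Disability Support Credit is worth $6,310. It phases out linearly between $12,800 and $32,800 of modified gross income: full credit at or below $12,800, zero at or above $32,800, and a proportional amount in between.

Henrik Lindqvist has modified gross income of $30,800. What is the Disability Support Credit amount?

Disability Support Credit: $30,800 is $18,000 into a $20,000 phase-out range, leaving 2,000/20,000 of the credit: $6,310 × 2,000/20,000 = $631.

$631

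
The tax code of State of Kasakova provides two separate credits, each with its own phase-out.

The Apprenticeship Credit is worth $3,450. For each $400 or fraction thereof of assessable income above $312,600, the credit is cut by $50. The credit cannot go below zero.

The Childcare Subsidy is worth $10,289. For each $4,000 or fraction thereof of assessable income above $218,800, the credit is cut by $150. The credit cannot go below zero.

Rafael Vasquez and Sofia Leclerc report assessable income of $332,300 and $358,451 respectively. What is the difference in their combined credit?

$1,850

Rafael ($332,300): Apprenticeship Credit: income exceeds $312,600 by $19,700, which is 50 full-or-partial $400 increments; reduction = 50 × $50 = $2,500, leaving $950. Childcare Subsidy: income exceeds $218,800 by $113,500, which is 29 full-or-partial $4,000 increments; reduction = 29 × $150 = $4,350, leaving $5,939. total $950 + $5,939 = $6,889
Sofia ($358,451): Apprenticeship Credit: income exceeds $312,600 by $45,851 → 115 increments × $50 = $5,750 ≥ base, so the credit is $0. Childcare Subsidy: income exceeds $218,800 by $139,651, which is 35 full-or-partial $4,000 increments; reduction = 35 × $150 = $5,250, leaving $5,039. total $0 + $5,039 = $5,039
Difference: |$6,889 − $5,039| = $1,850.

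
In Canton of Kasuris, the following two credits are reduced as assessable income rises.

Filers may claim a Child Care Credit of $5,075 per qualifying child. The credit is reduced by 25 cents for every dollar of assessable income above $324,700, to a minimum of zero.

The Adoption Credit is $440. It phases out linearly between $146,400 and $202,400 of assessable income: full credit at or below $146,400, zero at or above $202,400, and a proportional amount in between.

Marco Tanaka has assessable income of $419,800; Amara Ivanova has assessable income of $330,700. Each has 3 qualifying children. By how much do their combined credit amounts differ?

Marco ($419,800): Child Care Credit: base = 3 × $5,075 = $15,225. 25% of the $95,100 excess over $324,700 is $23,775 ≥ base, so the credit is $0. Adoption Credit: $419,800 is at or above $202,400, so the credit is $0. total $0 + $0 = $0
Amara ($330,700): Child Care Credit: base = 3 × $5,075 = $15,225. 25% of the $6,000 excess over $324,700 is $1,500; credit = $15,225 − $1,500 = $13,725. Adoption Credit: $330,700 is at or above $202,400, so the credit is $0. total $13,725 + $0 = $13,725
Difference: |$0 − $13,725| = $13,725.

$13,725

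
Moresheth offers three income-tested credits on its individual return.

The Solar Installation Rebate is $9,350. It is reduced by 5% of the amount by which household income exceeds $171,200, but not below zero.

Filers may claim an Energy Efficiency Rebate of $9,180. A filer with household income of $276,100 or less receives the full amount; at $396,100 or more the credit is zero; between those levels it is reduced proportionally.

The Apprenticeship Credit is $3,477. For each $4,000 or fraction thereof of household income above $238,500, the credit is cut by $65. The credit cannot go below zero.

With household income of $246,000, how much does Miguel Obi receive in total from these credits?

$18,137

Solar Installation Rebate: 5% of the $74,800 excess over $171,200 is $3,740; credit = $9,350 − $3,740 = $5,610.
Energy Efficiency Rebate: $246,000 is at or below the $276,100 threshold, so the full $9,180 applies.
Apprenticeship Credit: income exceeds $238,500 by $7,500, which is 2 full-or-partial $4,000 increments; reduction = 2 × $65 = $130, leaving $3,347.
Total: $5,610 + $9,180 + $3,347 = $18,137.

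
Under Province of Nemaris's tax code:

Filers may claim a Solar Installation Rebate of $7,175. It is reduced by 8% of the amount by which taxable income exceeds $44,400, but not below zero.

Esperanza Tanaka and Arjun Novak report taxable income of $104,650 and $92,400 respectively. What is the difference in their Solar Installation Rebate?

$980

Esperanza ($104,650): Solar Installation Rebate: 8% of the $60,250 excess over $44,400 is $4,820; credit = $7,175 − $4,820 = $2,355.
Arjun ($92,400): Solar Installation Rebate: 8% of the $48,000 excess over $44,400 is $3,840; credit = $7,175 − $3,840 = $3,335.
Difference: |$2,355 − $3,335| = $980.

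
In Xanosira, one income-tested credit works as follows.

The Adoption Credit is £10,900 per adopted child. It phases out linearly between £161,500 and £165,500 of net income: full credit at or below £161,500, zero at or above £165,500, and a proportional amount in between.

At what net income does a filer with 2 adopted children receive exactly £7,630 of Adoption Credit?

Full credit = 2 × £10,900 = £21,800.
£7,630 is 7,630/21,800 of the full £21,800, so 14,170/21,800 of the £4,000 range has been used: income = £161,500 + £4,000 × 14,170/21,800 = £164,100.

£164,100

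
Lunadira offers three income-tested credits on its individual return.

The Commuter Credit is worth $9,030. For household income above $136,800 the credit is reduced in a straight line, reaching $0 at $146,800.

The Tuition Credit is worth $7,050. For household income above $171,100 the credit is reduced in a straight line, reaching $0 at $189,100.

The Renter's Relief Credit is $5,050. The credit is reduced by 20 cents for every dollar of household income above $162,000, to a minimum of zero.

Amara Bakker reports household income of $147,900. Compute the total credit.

Commuter Credit: $147,900 is at or above $146,800, so the credit is $0.
Tuition Credit: $147,900 is at or below the $171,100 threshold, so the full $7,050 applies.
Renter's Relief Credit: $147,900 is at or below the $162,000 threshold, so the full $5,050 applies.
Total: $0 + $7,050 + $5,050 = $12,100.

$12,100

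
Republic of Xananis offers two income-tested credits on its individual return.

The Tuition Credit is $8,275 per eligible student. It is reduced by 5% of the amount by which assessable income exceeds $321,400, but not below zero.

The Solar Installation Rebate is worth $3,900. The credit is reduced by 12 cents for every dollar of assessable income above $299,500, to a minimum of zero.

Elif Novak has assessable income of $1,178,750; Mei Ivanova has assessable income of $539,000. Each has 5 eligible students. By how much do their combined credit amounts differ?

Elif ($1,178,750): Tuition Credit: base = 5 × $8,275 = $41,375. 5% of the $857,350 excess over $321,400 is $42,867.50 ≥ base, so the credit is $0. Solar Installation Rebate: 12% of the $879,250 excess over $299,500 is $105,510 ≥ base, so the credit is $0. total $0 + $0 = $0
Mei ($539,000): Tuition Credit: base = 5 × $8,275 = $41,375. 5% of the $217,600 excess over $321,400 is $10,880; credit = $41,375 − $10,880 = $30,495. Solar Installation Rebate: 12% of the $239,500 excess over $299,500 is $28,740 ≥ base, so the credit is $0. total $30,495 + $0 = $30,495
Difference: |$0 − $30,495| = $30,495.

$30,495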